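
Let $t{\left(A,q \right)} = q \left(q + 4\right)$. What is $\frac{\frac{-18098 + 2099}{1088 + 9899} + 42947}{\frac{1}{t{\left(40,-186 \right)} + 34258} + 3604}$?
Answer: $\frac{32137205615900}{2696961761267} \approx 11.916$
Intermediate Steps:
$t{\left(A,q \right)} = q \left(4 + q\right)$
$\frac{\frac{-18098 + 2099}{1088 + 9899} + 42947}{\frac{1}{t{\left(40,-186 \right)} + 34258} + 3604} = \frac{\frac{-18098 + 2099}{1088 + 9899} + 42947}{\frac{1}{- 186 \left(4 - 186\right) + 34258} + 3604} = \frac{- \frac{15999}{10987} + 42947}{\frac{1}{\left(-186\right) \left(-182\right) + 34258} + 3604} = \frac{\left(-15999\right) \frac{1}{10987} + 42947}{\frac{1}{33852 + 34258} + 3604} = \frac{- \frac{15999}{10987} + 42947}{\frac{1}{68110} + 3604} = \frac{471842690}{10987 \left(\frac{1}{68110} + 3604\right)} = \frac{471842690}{10987 \cdot \frac{245468441}{68110}} = \frac{471842690}{10987} \cdot \frac{68110}{245468441} = \frac{32137205615900}{2696961761267}$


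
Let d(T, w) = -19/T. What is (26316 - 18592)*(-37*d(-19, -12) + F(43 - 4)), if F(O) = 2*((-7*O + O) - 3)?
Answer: -3946964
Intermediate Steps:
F(O) = -6 - 12*O (F(O) = 2*(-6*O - 3) = 2*(-3 - 6*O) = -6 - 12*O)
(26316 - 18592)*(-37*d(-19, -12) + F(43 - 4)) = (26316 - 18592)*(-(-703)/(-19) + (-6 - 12*(43 - 4))) = 7724*(-(-703)*(-1)/19 + (-6 - 12*39)) = 7724*(-37*1 + (-6 - 468)) = 7724*(-37 - 474) = 7724*(-511) = -3946964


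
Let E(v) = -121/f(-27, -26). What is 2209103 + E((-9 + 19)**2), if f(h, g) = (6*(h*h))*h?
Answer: 260890646215/118098 ≈ 2.2091e+6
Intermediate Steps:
f(h, g) = 6*h**3 (f(h, g) = (6*h**2)*h = 6*h**3)
E(v) = 121/118098 (E(v) = -121/(6*(-27)**3) = -121/(6*(-19683)) = -121/(-118098) = -121*(-1/118098) = 121/118098)
2209103 + E((-9 + 19)**2) = 2209103 + 121/118098 = 260890646215/118098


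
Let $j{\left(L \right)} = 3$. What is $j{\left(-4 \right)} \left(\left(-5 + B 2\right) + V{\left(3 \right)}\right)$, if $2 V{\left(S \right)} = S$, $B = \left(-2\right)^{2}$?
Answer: $\frac{27}{2} \approx 13.5$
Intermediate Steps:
$B = 4$
$V{\left(S \right)} = \frac{S}{2}$
$j{\left(-4 \right)} \left(\left(-5 + B 2\right) + V{\left(3 \right)}\right) = 3 \left(\left(-5 + 4 \cdot 2\right) + \frac{1}{2} \cdot 3\right) = 3 \left(\left(-5 + 8\right) + \frac{3}{2}\right) = 3 \left(3 + \frac{3}{2}\right) = 3 \cdot \frac{9}{2} = \frac{27}{2}$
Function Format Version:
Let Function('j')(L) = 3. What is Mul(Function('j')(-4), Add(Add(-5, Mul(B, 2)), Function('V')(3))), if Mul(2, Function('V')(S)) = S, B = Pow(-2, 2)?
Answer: Rational(27, 2) ≈ 13.500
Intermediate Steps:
B = 4
Function('V')(S) = Mul(Rational(1, 2), S)
Mul(Function('j')(-4), Add(Add(-5, Mul(B, 2)), Function('V')(3))) = Mul(3, Add(Add(-5, Mul(4, 2)), Mul(Rational(1, 2), 3))) = Mul(3, Add(Add(-5, 8), Rational(3, 2))) = Mul(3, Add(3, Rational(3, 2))) = Mul(3, Rational(9, 2)) = Rational(27, 2)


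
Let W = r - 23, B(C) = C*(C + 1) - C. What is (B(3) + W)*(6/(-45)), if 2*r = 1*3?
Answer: 5/3 ≈ 1.6667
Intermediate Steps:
r = 3/2 (r = (1*3)/2 = (½)*3 = 3/2 ≈ 1.5000)
B(C) = -C + C*(1 + C) (B(C) = C*(1 + C) - C = -C + C*(1 + C))
W = -43/2 (W = 3/2 - 23 = -43/2 ≈ -21.500)
(B(3) + W)*(6/(-45)) = (3² - 43/2)*(6/(-45)) = (9 - 43/2)*(6*(-1/45)) = -25/2*(-2/15) = 5/3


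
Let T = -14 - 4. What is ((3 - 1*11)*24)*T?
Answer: 3456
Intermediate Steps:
T = -18
((3 - 1*11)*24)*T = ((3 - 1*11)*24)*(-18) = ((3 - 11)*24)*(-18) = -8*24*(-18) = -192*(-18) = 3456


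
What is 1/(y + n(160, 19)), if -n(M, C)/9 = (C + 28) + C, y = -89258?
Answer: -1/89852 ≈ -1.1129e-5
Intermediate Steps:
n(M, C) = -252 - 18*C (n(M, C) = -9*((C + 28) + C) = -9*((28 + C) + C) = -9*(28 + 2*C) = -252 - 18*C)
1/(y + n(160, 19)) = 1/(-89258 + (-252 - 18*19)) = 1/(-89258 + (-252 - 342)) = 1/(-89258 - 594) = 1/(-89852) = -1/89852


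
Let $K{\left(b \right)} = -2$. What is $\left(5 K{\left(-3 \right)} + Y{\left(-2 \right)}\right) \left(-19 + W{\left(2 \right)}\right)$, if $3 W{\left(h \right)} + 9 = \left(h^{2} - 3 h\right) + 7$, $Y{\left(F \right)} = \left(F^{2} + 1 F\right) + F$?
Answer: $\frac{610}{3} \approx 203.33$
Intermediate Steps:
$Y{\left(F \right)} = F^{2} + 2 F$ ($Y{\left(F \right)} = \left(F^{2} + F\right) + F = \left(F + F^{2}\right) + F = F^{2} + 2 F$)
$W{\left(h \right)} = - \frac{2}{3} - h + \frac{h^{2}}{3}$ ($W{\left(h \right)} = -3 + \frac{\left(h^{2} - 3 h\right) + 7}{3} = -3 + \frac{7 + h^{2} - 3 h}{3} = -3 + \left(\frac{7}{3} - h + \frac{h^{2}}{3}\right) = - \frac{2}{3} - h + \frac{h^{2}}{3}$)
$\left(5 K{\left(-3 \right)} + Y{\left(-2 \right)}\right) \left(-19 + W{\left(2 \right)}\right) = \left(5 \left(-2\right) - 2 \left(2 - 2\right)\right) \left(-19 - \left(\frac{8}{3} - \frac{4}{3}\right)\right) = \left(-10 - 0\right) \left(-19 - \frac{4}{3}\right) = \left(-10 + 0\right) \left(-19 - \frac{4}{3}\right) = - 10 \left(-19 - \frac{4}{3}\right) = \left(-10\right) \left(- \frac{61}{3}\right) = \frac{610}{3}$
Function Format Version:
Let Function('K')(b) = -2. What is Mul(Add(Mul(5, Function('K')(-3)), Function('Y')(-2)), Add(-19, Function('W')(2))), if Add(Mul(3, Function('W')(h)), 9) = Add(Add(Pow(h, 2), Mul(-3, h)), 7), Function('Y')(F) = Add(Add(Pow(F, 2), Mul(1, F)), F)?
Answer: Rational(610, 3) ≈ 203.33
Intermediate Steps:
Function('Y')(F) = Add(Pow(F, 2), Mul(2, F)) (Function('Y')(F) = Add(Add(Pow(F, 2), F), F) = Add(Add(F, Pow(F, 2)), F) = Add(Pow(F, 2), Mul(2, F)))
Function('W')(h) = Add(Rational(-2, 3), Mul(-1, h), Mul(Rational(1, 3), Pow(h, 2))) (Function('W')(h) = Add(-3, Mul(Rational(1, 3), Add(Add(Pow(h, 2), Mul(-3, h)), 7))) = Add(-3, Mul(Rational(1, 3), Add(7, Pow(h, 2), Mul(-3, h)))) = Add(-3, Add(Rational(7, 3), Mul(-1, h), Mul(Rational(1, 3), Pow(h, 2)))) = Add(Rational(-2, 3), Mul(-1, h), Mul(Rational(1, 3), Pow(h, 2))))
Mul(Add(Mul(5, Function('K')(-3)), Function('Y')(-2)), Add(-19, Function('W')(2))) = Mul(Add(Mul(5, -2), Mul(-2, Add(2, -2))), Add(-19, Add(Rational(-2, 3), Mul(-1, 2), Mul(Rational(1, 3), Pow(2, 2))))) = Mul(Add(-10, Mul(-2, 0)), Add(-19, Add(Rational(-2, 3), -2, Mul(Rational(1, 3), 4)))) = Mul(Add(-10, 0), Add(-19, Add(Rational(-2, 3), -2, Rational(4, 3)))) = Mul(-10, Add(-19, Rational(-4, 3))) = Mul(-10, Rational(-61, 3)) = Rational(610, 3)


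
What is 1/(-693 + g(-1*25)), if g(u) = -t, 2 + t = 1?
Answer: -1/692 ≈ -0.0014451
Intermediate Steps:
t = -1 (t = -2 + 1 = -1)
g(u) = 1 (g(u) = -1*(-1) = 1)
1/(-693 + g(-1*25)) = 1/(-693 + 1) = 1/(-692) = -1/692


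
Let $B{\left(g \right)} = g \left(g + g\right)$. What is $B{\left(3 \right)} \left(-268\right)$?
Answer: $-4824$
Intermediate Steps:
$B{\left(g \right)} = 2 g^{2}$ ($B{\left(g \right)} = g 2 g = 2 g^{2}$)
$B{\left(3 \right)} \left(-268\right) = 2 \cdot 3^{2} \left(-268\right) = 2 \cdot 9 \left(-268\right) = 18 \left(-268\right) = -4824$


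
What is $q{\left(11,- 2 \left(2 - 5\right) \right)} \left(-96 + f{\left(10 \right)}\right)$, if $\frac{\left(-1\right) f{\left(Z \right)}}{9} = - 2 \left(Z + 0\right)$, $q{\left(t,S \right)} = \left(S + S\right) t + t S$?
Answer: $16632$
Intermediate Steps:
$q{\left(t,S \right)} = 3 S t$ ($q{\left(t,S \right)} = 2 S t + S t = 3 S t$)
$f{\left(Z \right)} = 18 Z$ ($f{\left(Z \right)} = - 9 \left(- 2 \left(Z + 0\right)\right) = - 9 \left(- 2 Z\right) = 18 Z$)
$q{\left(11,- 2 \left(2 - 5\right) \right)} \left(-96 + f{\left(10 \right)}\right) = 3 \left(- 2 \left(2 - 5\right)\right) 11 \left(-96 + 18 \cdot 10\right) = 3 \left(\left(-2\right) \left(-3\right)\right) 11 \left(-96 + 180\right) = 3 \cdot 6 \cdot 11 \cdot 84 = 198 \cdot 84 = 16632$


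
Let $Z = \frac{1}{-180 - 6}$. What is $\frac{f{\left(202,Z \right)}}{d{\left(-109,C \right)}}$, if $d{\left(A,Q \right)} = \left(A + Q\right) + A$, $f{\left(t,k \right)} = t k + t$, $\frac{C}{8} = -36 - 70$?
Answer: $- \frac{18685}{99138} \approx -0.18847$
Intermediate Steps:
$Z = - \frac{1}{186}$ ($Z = \frac{1}{-186} = - \frac{1}{186} \approx -0.0053763$)
$C = -848$ ($C = 8 \left(-36 - 70\right) = 8 \left(-106\right) = -848$)
$f{\left(t,k \right)} = t + k t$ ($f{\left(t,k \right)} = k t + t = t + k t$)
$d{\left(A,Q \right)} = Q + 2 A$
$\frac{f{\left(202,Z \right)}}{d{\left(-109,C \right)}} = \frac{202 \left(1 - \frac{1}{186}\right)}{-848 + 2 \left(-109\right)} = \frac{202 \cdot \frac{185}{186}}{-848 - 218} = \frac{18685}{93 \left(-1066\right)} = \frac{18685}{93} \left(- \frac{1}{1066}\right) = - \frac{18685}{99138}$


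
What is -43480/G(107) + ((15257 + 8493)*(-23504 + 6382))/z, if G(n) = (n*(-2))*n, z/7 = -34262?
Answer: 332922944190/196132819 ≈ 1697.4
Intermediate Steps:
z = -239834 (z = 7*(-34262) = -239834)
G(n) = -2*n² (G(n) = (-2*n)*n = -2*n²)
-43480/G(107) + ((15257 + 8493)*(-23504 + 6382))/z = -43480/((-2*107²)) + ((15257 + 8493)*(-23504 + 6382))/(-239834) = -43480/((-2*11449)) + (23750*(-17122))*(-1/239834) = -43480/(-22898) - 406647500*(-1/239834) = -43480*(-1/22898) + 29046250/17131 = 21740/11449 + 29046250/17131 = 332922944190/196132819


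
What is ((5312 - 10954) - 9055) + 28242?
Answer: 13545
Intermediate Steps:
((5312 - 10954) - 9055) + 28242 = (-5642 - 9055) + 28242 = -14697 + 28242 = 13545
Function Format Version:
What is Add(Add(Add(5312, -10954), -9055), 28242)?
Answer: 13545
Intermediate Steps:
Add(Add(Add(5312, -10954), -9055), 28242) = Add(Add(-5642, -9055), 28242) = Add(-14697, 28242) = 13545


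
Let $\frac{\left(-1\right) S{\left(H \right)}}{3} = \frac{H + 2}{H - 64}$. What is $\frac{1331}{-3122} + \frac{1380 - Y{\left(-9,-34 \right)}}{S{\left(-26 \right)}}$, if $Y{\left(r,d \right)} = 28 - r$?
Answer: $- \frac{10484777}{6244} \approx -1679.2$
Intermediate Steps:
$S{\left(H \right)} = - \frac{3 \left(2 + H\right)}{-64 + H}$ ($S{\left(H \right)} = - 3 \frac{H + 2}{H - 64} = - 3 \frac{2 + H}{-64 + H} = - \frac{3 \left(2 + H\right)}{-64 + H}$)
$\frac{1331}{-3122} + \frac{1380 - Y{\left(-9,-34 \right)}}{S{\left(-26 \right)}} = \frac{1331}{-3122} + \frac{1380 - \left(28 - -9\right)}{3 \frac{1}{-64 - 26} \left(-2 - -26\right)} = 1331 \left(- \frac{1}{3122}\right) + \frac{1380 - \left(28 + 9\right)}{3 \frac{1}{-90} \left(-2 + 26\right)} = - \frac{1331}{3122} + \frac{1380 - 37}{3 \left(- \frac{1}{90}\right) 24} = - \frac{1331}{3122} + \frac{1380 - 37}{- \frac{4}{5}} = - \frac{1331}{3122} + 1343 \left(- \frac{5}{4}\right) = - \frac{1331}{3122} - \frac{6715}{4} = - \frac{10484777}{6244}$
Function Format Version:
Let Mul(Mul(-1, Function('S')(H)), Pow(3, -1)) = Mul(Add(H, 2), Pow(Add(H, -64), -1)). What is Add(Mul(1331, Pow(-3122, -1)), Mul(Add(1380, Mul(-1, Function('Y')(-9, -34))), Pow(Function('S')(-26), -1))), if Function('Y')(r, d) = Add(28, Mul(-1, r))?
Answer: Rational(-10484777, 6244) ≈ -1679.2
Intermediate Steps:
Function('S')(H) = Mul(-3, Pow(Add(-64, H), -1), Add(2, H)) (Function('S')(H) = Mul(-3, Mul(Add(H, 2), Pow(Add(H, -64), -1))) = Mul(-3, Mul(Add(2, H), Pow(Add(-64, H), -1))) = Mul(-3, Mul(Pow(Add(-64, H), -1), Add(2, H))) = Mul(-3, Pow(Add(-64, H), -1), Add(2, H)))
Add(Mul(1331, Pow(-3122, -1)), Mul(Add(1380, Mul(-1, Function('Y')(-9, -34))), Pow(Function('S')(-26), -1))) = Add(Mul(1331, Pow(-3122, -1)), Mul(Add(1380, Mul(-1, Add(28, Mul(-1, -9)))), Pow(Mul(3, Pow(Add(-64, -26), -1), Add(-2, Mul(-1, -26))), -1))) = Add(Mul(1331, Rational(-1, 3122)), Mul(Add(1380, Mul(-1, Add(28, 9))), Pow(Mul(3, Pow(-90, -1), Add(-2, 26)), -1))) = Add(Rational(-1331, 3122), Mul(Add(1380, Mul(-1, 37)), Pow(Mul(3, Rational(-1, 90), 24), -1))) = Add(Rational(-1331, 3122), Mul(Add(1380, -37), Pow(Rational(-4, 5), -1))) = Add(Rational(-1331, 3122), Mul(1343, Rational(-5, 4))) = Add(Rational(-1331, 3122), Rational(-6715, 4)) = Rational(-10484777, 6244)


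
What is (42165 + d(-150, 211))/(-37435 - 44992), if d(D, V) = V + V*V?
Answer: -86897/82427 ≈ -1.0542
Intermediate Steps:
d(D, V) = V + V**2
(42165 + d(-150, 211))/(-37435 - 44992) = (42165 + 211*(1 + 211))/(-37435 - 44992) = (42165 + 211*212)/(-82427) = (42165 + 44732)*(-1/82427) = 86897*(-1/82427) = -86897/82427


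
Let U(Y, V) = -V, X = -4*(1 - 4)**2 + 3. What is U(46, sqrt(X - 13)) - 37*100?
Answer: -3700 - I*sqrt(46) ≈ -3700.0 - 6.7823*I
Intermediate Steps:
X = -33 (X = -4*(-3)**2 + 3 = -4*9 + 3 = -36 + 3 = -33)
U(46, sqrt(X - 13)) - 37*100 = -sqrt(-33 - 13) - 37*100 = -sqrt(-46) - 1*3700 = -I*sqrt(46) - 3700 = -3700 - I*sqrt(46)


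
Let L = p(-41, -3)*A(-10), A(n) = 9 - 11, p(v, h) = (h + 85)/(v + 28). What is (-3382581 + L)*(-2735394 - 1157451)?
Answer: 171181587501705/13 ≈ 1.3168e+13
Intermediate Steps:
p(v, h) = (85 + h)/(28 + v)
A(n) = -2
L = 164/13 (L = ((85 - 3)/(28 - 41))*(-2) = (82/(-13))*(-2) = -1/13*82*(-2) = -82/13*(-2) = 164/13 ≈ 12.615)
(-3382581 + L)*(-2735394 - 1157451) = (-3382581 + 164/13)*(-2735394 - 1157451) = -43973389/13*(-3892845) = 171181587501705/13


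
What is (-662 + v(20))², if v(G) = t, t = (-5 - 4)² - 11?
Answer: 350464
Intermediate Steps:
t = 70 (t = (-9)² - 11 = 81 - 11 = 70)
v(G) = 70
(-662 + v(20))² = (-662 + 70)² = (-592)² = 350464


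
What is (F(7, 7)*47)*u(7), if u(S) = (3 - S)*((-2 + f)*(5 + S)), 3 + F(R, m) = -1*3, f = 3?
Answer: 13536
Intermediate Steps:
F(R, m) = -6 (F(R, m) = -3 - 1*3 = -3 - 3 = -6)
u(S) = (3 - S)*(5 + S) (u(S) = (3 - S)*((-2 + 3)*(5 + S)) = (3 - S)*(1*(5 + S)) = (3 - S)*(5 + S))
(F(7, 7)*47)*u(7) = (-6*47)*(15 - 1*7² - 2*7) = -282*(15 - 1*49 - 14) = -282*(15 - 49 - 14) = -282*(-48) = 13536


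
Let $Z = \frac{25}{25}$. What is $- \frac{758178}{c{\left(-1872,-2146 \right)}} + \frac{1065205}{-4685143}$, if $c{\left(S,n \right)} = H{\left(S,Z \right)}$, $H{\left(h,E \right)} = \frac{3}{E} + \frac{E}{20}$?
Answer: $- \frac{71043511966585}{285793723} \approx -2.4858 \cdot 10^{5}$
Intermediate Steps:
$Z = 1$ ($Z = 25 \cdot \frac{1}{25} = 1$)
$H{\left(h,E \right)} = \frac{3}{E} + \frac{E}{20}$ ($H{\left(h,E \right)} = \frac{3}{E} + E \frac{1}{20} = \frac{3}{E} + \frac{E}{20}$)
$c{\left(S,n \right)} = \frac{61}{20}$ ($c{\left(S,n \right)} = \frac{3}{1} + \frac{1}{20} \cdot 1 = 3 \cdot 1 + \frac{1}{20} = 3 + \frac{1}{20} = \frac{61}{20}$)
$- \frac{758178}{c{\left(-1872,-2146 \right)}} + \frac{1065205}{-4685143} = - \frac{758178}{\frac{61}{20}} + \frac{1065205}{-4685143} = \left(-758178\right) \frac{20}{61} + 1065205 \left(- \frac{1}{4685143}\right) = - \frac{15163560}{61} - \frac{1065205}{4685143} = - \frac{71043511966585}{285793723}$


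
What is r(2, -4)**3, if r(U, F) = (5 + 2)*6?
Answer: 74088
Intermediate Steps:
r(U, F) = 42 (r(U, F) = 7*6 = 42)
r(2, -4)**3 = 42**3 = 74088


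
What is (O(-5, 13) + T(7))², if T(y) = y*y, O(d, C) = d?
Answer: 1936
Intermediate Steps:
T(y) = y²
(O(-5, 13) + T(7))² = (-5 + 7²)² = (-5 + 49)² = 44² = 1936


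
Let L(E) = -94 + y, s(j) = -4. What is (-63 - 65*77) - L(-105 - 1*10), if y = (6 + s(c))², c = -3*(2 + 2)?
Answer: -4978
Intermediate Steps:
c = -12 (c = -3*4 = -12)
y = 4 (y = (6 - 4)² = 2² = 4)
L(E) = -90 (L(E) = -94 + 4 = -90)
(-63 - 65*77) - L(-105 - 1*10) = (-63 - 65*77) - 1*(-90) = (-63 - 5005) + 90 = -5068 + 90 = -4978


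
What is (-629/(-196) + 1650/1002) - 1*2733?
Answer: -89297613/32732 ≈ -2728.1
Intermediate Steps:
(-629/(-196) + 1650/1002) - 1*2733 = (-629*(-1/196) + 1650*(1/1002)) - 2733 = (629/196 + 275/167) - 2733 = 158943/32732 - 2733 = -89297613/32732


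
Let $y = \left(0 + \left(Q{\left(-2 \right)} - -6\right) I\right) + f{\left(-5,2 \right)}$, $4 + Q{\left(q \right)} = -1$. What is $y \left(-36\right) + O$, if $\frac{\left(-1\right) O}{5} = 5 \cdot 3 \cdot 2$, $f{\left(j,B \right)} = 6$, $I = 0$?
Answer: $-366$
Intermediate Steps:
$Q{\left(q \right)} = -5$ ($Q{\left(q \right)} = -4 - 1 = -5$)
$y = 6$ ($y = \left(0 + \left(-5 - -6\right) 0\right) + 6 = \left(0 + \left(-5 + 6\right) 0\right) + 6 = \left(0 + 1 \cdot 0\right) + 6 = \left(0 + 0\right) + 6 = 0 + 6 = 6$)
$O = -150$ ($O = - 5 \cdot 5 \cdot 3 \cdot 2 = - 5 \cdot 15 \cdot 2 = \left(-5\right) 30 = -150$)
$y \left(-36\right) + O = 6 \left(-36\right) - 150 = -216 - 150 = -366$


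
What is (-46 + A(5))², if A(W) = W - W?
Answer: 2116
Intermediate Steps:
A(W) = 0
(-46 + A(5))² = (-46 + 0)² = (-46)² = 2116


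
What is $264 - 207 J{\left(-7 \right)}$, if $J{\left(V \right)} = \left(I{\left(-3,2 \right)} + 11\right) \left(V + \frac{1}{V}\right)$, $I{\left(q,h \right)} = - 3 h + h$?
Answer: $10614$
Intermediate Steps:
$I{\left(q,h \right)} = - 2 h$
$J{\left(V \right)} = 7 V + \frac{7}{V}$ ($J{\left(V \right)} = \left(\left(-2\right) 2 + 11\right) \left(V + \frac{1}{V}\right) = \left(-4 + 11\right) \left(V + \frac{1}{V}\right) = 7 \left(V + \frac{1}{V}\right) = 7 V + \frac{7}{V}$)
$264 - 207 J{\left(-7 \right)} = 264 - 207 \left(7 \left(-7\right) + \frac{7}{-7}\right) = 264 - 207 \left(-49 + 7 \left(- \frac{1}{7}\right)\right) = 264 - 207 \left(-49 - 1\right) = 264 - -10350 = 264 + 10350 = 10614$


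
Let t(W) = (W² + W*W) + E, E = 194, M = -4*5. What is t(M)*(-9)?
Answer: -8946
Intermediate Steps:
M = -20
t(W) = 194 + 2*W² (t(W) = (W² + W*W) + 194 = (W² + W²) + 194 = 2*W² + 194 = 194 + 2*W²)
t(M)*(-9) = (194 + 2*(-20)²)*(-9) = (194 + 2*400)*(-9) = (194 + 800)*(-9) = 994*(-9) = -8946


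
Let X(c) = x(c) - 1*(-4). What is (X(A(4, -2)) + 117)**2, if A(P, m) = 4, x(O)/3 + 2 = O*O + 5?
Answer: 31684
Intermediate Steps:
x(O) = 9 + 3*O**2 (x(O) = -6 + 3*(O*O + 5) = -6 + 3*(O**2 + 5) = -6 + 3*(5 + O**2) = -6 + (15 + 3*O**2) = 9 + 3*O**2)
X(c) = 13 + 3*c**2 (X(c) = (9 + 3*c**2) - 1*(-4) = (9 + 3*c**2) + 4 = 13 + 3*c**2)
(X(A(4, -2)) + 117)**2 = ((13 + 3*4**2) + 117)**2 = ((13 + 3*16) + 117)**2 = ((13 + 48) + 117)**2 = (61 + 117)**2 = 178**2 = 31684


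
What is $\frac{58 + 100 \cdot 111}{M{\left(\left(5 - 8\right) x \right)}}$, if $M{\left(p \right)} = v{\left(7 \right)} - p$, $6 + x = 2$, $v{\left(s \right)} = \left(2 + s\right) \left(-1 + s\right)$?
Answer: $\frac{797}{3} \approx 265.67$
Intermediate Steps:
$v{\left(s \right)} = \left(-1 + s\right) \left(2 + s\right)$
$x = -4$ ($x = -6 + 2 = -4$)
$M{\left(p \right)} = 54 - p$ ($M{\left(p \right)} = \left(-2 + 7 + 7^{2}\right) - p = \left(-2 + 7 + 49\right) - p = 54 - p$)
$\frac{58 + 100 \cdot 111}{M{\left(\left(5 - 8\right) x \right)}} = \frac{58 + 100 \cdot 111}{54 - \left(5 - 8\right) \left(-4\right)} = \frac{58 + 11100}{54 - \left(-3\right) \left(-4\right)} = \frac{11158}{54 - 12} = \frac{11158}{42} = 11158 \cdot \frac{1}{42} = \frac{797}{3}$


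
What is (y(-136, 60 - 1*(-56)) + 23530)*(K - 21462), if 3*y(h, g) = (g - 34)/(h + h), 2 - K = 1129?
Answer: -216858895211/408 ≈ -5.3152e+8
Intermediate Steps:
K = -1127 (K = 2 - 1*1129 = 2 - 1129 = -1127)
y(h, g) = (-34 + g)/(6*h) (y(h, g) = ((g - 34)/(h + h))/3 = ((-34 + g)/((2*h)))/3 = ((-34 + g)*(1/(2*h)))/3 = ((-34 + g)/(2*h))/3 = (-34 + g)/(6*h))
(y(-136, 60 - 1*(-56)) + 23530)*(K - 21462) = ((⅙)*(-34 + (60 - 1*(-56)))/(-136) + 23530)*(-1127 - 21462) = ((⅙)*(-1/136)*(-34 + (60 + 56)) + 23530)*(-22589) = ((⅙)*(-1/136)*(-34 + 116) + 23530)*(-22589) = ((⅙)*(-1/136)*82 + 23530)*(-22589) = (-41/408 + 23530)*(-22589) = (9600199/408)*(-22589) = -216858895211/408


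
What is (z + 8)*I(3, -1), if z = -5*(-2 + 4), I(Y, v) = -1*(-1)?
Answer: -2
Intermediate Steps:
I(Y, v) = 1
z = -10 (z = -5*2 = -10)
(z + 8)*I(3, -1) = (-10 + 8)*1 = -2*1 = -2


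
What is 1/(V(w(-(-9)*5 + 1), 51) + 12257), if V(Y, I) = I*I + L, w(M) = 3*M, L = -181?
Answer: 1/14677 ≈ 6.8134e-5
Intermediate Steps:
V(Y, I) = -181 + I² (V(Y, I) = I*I - 181 = I² - 181 = -181 + I²)
1/(V(w(-(-9)*5 + 1), 51) + 12257) = 1/((-181 + 51²) + 12257) = 1/((-181 + 2601) + 12257) = 1/(2420 + 12257) = 1/14677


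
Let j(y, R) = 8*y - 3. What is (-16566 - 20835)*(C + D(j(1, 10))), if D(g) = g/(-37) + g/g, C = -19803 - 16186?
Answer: 49801712961/37 ≈ 1.3460e+9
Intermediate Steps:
C = -35989
j(y, R) = -3 + 8*y
D(g) = 1 - g/37 (D(g) = g*(-1/37) + 1 = -g/37 + 1 = 1 - g/37)
(-16566 - 20835)*(C + D(j(1, 10))) = (-16566 - 20835)*(-35989 + (1 - (-3 + 8*1)/37)) = -37401*(-35989 + (1 - (-3 + 8)/37)) = -37401*(-35989 + (1 - 1/37*5)) = -37401*(-35989 + (1 - 5/37)) = -37401*(-35989 + 32/37) = -37401*(-1331561/37) = 49801712961/37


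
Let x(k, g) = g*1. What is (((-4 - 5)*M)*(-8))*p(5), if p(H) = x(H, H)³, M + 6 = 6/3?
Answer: -36000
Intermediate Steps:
M = -4 (M = -6 + 6/3 = -6 + 6*(⅓) = -6 + 2 = -4)
x(k, g) = g
p(H) = H³
(((-4 - 5)*M)*(-8))*p(5) = (((-4 - 5)*(-4))*(-8))*5³ = (-9*(-4)*(-8))*125 = (36*(-8))*125 = -288*125 = -36000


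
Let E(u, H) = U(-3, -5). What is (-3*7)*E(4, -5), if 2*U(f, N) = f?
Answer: 63/2 ≈ 31.500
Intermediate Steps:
U(f, N) = f/2
E(u, H) = -3/2 (E(u, H) = (½)*(-3) = -3/2)
(-3*7)*E(4, -5) = -3*7*(-3/2) = -21*(-3/2) = 63/2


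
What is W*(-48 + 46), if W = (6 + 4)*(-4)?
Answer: 80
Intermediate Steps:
W = -40 (W = 10*(-4) = -40)
W*(-48 + 46) = -40*(-48 + 46) = -40*(-2) = 80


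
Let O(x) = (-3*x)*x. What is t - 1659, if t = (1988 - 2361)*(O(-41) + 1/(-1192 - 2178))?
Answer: 6333510973/3370 ≈ 1.8794e+6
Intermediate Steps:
O(x) = -3*x²
t = 6339101803/3370 (t = (1988 - 2361)*(-3*(-41)² + 1/(-1192 - 2178)) = -373*(-3*1681 + 1/(-3370)) = -373*(-5043 - 1/3370) = -373*(-16994911/3370) = 6339101803/3370 ≈ 1.8810e+6)
t - 1659 = 6339101803/3370 - 1659 = 6333510973/3370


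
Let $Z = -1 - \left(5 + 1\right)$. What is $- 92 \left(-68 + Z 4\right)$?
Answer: $8832$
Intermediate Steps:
$Z = -7$ ($Z = -1 - 6 = -7$)
$- 92 \left(-68 + Z 4\right) = - 92 \left(-68 - 28\right) = \left(-92\right) \left(-96\right) = 8832$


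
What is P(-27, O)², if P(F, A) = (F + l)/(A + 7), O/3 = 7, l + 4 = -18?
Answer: 49/16 ≈ 3.0625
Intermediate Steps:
l = -22 (l = -4 - 18 = -22)
O = 21 (O = 3*7 = 21)
P(F, A) = (-22 + F)/(7 + A) (P(F, A) = (F - 22)/(A + 7) = (-22 + F)/(7 + A))
P(-27, O)² = ((-22 - 27)/(7 + 21))² = (-49/28)² = ((1/28)*(-49))² = (-7/4)² = 49/16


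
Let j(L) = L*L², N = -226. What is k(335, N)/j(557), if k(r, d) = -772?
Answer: -772/172808693 ≈ -4.4674e-6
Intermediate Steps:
j(L) = L³
k(335, N)/j(557) = -772/(557³) = -772/172808693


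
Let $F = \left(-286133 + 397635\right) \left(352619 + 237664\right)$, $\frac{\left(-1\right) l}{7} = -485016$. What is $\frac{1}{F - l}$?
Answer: $\frac{1}{65814339954} \approx 1.5194 \cdot 10^{-11}$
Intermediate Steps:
$l = 3395112$ ($l = \left(-7\right) \left(-485016\right) = 3395112$)
$F = 65817735066$ ($F = 111502 \cdot 590283 = 65817735066$)
$\frac{1}{F - l} = \frac{1}{65817735066 - 3395112} = \frac{1}{65814339954}$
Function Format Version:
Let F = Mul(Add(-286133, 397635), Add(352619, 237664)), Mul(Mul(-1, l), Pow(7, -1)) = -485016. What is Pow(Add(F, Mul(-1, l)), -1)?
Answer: Rational(1, 65814339954) ≈ 1.5194e-11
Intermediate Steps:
l = 3395112 (l = Mul(-7, -485016) = 3395112)
F = 65817735066 (F = Mul(111502, 590283) = 65817735066)
Pow(Add(F, Mul(-1, l)), -1) = Pow(Add(65817735066, Mul(-1, 3395112)), -1) = Pow(Add(65817735066, -3395112), -1) = Pow(65814339954, -1) = Rational(1, 65814339954)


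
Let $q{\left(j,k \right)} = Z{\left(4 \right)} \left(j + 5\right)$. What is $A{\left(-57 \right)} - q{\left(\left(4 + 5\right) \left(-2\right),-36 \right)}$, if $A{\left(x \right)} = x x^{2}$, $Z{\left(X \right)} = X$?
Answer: $-185141$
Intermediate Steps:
$A{\left(x \right)} = x^{3}$
$q{\left(j,k \right)} = 20 + 4 j$ ($q{\left(j,k \right)} = 4 \left(j + 5\right) = 4 \left(5 + j\right) = 20 + 4 j$)
$A{\left(-57 \right)} - q{\left(\left(4 + 5\right) \left(-2\right),-36 \right)} = \left(-57\right)^{3} - \left(20 + 4 \left(4 + 5\right) \left(-2\right)\right) = -185193 - \left(20 + 4 \cdot 9 \left(-2\right)\right) = -185193 - \left(20 + 4 \left(-18\right)\right) = -185193 - \left(20 - 72\right) = -185193 - -52 = -185193 + 52 = -185141$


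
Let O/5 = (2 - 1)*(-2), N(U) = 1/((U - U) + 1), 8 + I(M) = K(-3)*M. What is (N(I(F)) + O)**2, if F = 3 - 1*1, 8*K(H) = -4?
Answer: 81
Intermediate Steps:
K(H) = -1/2 (K(H) = (1/8)*(-4) = -1/2)
F = 2 (F = 3 - 1 = 2)
I(M) = -8 - M/2
N(U) = 1 (N(U) = 1/(0 + 1) = 1/1 = 1)
O = -10 (O = 5*((2 - 1)*(-2)) = 5*(1*(-2)) = 5*(-2) = -10)
(N(I(F)) + O)**2 = (1 - 10)**2 = (-9)**2 = 81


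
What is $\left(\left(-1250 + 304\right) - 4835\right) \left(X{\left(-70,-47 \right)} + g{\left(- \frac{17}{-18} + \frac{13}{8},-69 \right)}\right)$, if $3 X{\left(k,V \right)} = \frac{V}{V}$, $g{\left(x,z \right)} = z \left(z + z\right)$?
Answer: $-55048609$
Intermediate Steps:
$g{\left(x,z \right)} = 2 z^{2}$ ($g{\left(x,z \right)} = z 2 z = 2 z^{2}$)
$X{\left(k,V \right)} = \frac{1}{3}$ ($X{\left(k,V \right)} = \frac{V \frac{1}{V}}{3} = \frac{1}{3} \cdot 1 = \frac{1}{3}$)
$\left(\left(-1250 + 304\right) - 4835\right) \left(X{\left(-70,-47 \right)} + g{\left(- \frac{17}{-18} + \frac{13}{8},-69 \right)}\right) = \left(\left(-1250 + 304\right) - 4835\right) \left(\frac{1}{3} + 2 \left(-69\right)^{2}\right) = \left(-946 - 4835\right) \left(\frac{1}{3} + 2 \cdot 4761\right) = - 5781 \left(\frac{1}{3} + 9522\right) = \left(-5781\right) \frac{28567}{3} = -55048609$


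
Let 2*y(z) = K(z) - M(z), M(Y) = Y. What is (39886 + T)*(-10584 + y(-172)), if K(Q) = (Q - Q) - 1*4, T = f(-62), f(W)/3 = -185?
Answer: -412975500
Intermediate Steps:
f(W) = -555 (f(W) = 3*(-185) = -555)
T = -555
K(Q) = -4 (K(Q) = 0 - 4 = -4)
y(z) = -2 - z/2 (y(z) = (-4 - z)/2 = -2 - z/2)
(39886 + T)*(-10584 + y(-172)) = (39886 - 555)*(-10584 + (-2 - 1/2*(-172))) = 39331*(-10584 + (-2 + 86)) = 39331*(-10584 + 84) = 39331*(-10500) = -412975500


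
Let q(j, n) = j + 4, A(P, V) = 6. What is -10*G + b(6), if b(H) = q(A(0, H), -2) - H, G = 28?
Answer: -276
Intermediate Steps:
q(j, n) = 4 + j
b(H) = 10 - H (b(H) = (4 + 6) - H = 10 - H)
-10*G + b(6) = -10*28 + (10 - 1*6) = -280 + (10 - 6) = -280 + 4 = -276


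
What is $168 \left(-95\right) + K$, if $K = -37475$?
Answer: $-53435$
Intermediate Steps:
$168 \left(-95\right) + K = 168 \left(-95\right) - 37475 = -15960 - 37475 = -53435$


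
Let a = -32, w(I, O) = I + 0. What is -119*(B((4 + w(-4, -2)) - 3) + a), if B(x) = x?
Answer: 4165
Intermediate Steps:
w(I, O) = I
-119*(B((4 + w(-4, -2)) - 3) + a) = -119*(((4 - 4) - 3) - 32) = -119*((0 - 3) - 32) = -119*(-3 - 32) = -119*(-35) = 4165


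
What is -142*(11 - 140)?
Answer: 18318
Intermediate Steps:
-142*(11 - 140) = -142*(-129) = 18318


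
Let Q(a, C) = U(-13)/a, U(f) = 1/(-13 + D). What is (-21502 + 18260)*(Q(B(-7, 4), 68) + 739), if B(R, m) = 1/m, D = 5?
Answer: -2394217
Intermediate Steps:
U(f) = -⅛ (U(f) = 1/(-13 + 5) = 1/(-8) = -⅛)
Q(a, C) = -1/(8*a)
(-21502 + 18260)*(Q(B(-7, 4), 68) + 739) = (-21502 + 18260)*(-1/(8*(1/4)) + 739) = -3242*(-1/(8*¼) + 739) = -3242*(-⅛*4 + 739) = -3242*(-½ + 739) = -3242*1477/2 = -2394217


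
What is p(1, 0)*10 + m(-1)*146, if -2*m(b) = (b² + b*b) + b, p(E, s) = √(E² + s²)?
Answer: -63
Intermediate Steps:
m(b) = -b² - b/2 (m(b) = -((b² + b*b) + b)/2 = -((b² + b²) + b)/2 = -(2*b² + b)/2 = -(b + 2*b²)/2 = -b² - b/2)
p(1, 0)*10 + m(-1)*146 = √(1² + 0²)*10 - 1*(-1)*(½ - 1)*146 = √(1 + 0)*10 - 1*(-1)*(-½)*146 = √1*10 - ½*146 = 1*10 - 73 = 10 - 73 = -63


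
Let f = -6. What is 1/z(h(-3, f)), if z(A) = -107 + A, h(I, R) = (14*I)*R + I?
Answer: 1/142 ≈ 0.0070423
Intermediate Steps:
h(I, R) = I + 14*I*R (h(I, R) = 14*I*R + I = I + 14*I*R)
1/z(h(-3, f)) = 1/(-107 - 3*(1 + 14*(-6))) = 1/(-107 - 3*(1 - 84)) = 1/(-107 - 3*(-83)) = 1/(-107 + 249) = 1/142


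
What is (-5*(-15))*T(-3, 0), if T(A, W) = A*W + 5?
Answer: 375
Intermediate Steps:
T(A, W) = 5 + A*W
(-5*(-15))*T(-3, 0) = (-5*(-15))*(5 - 3*0) = 75*(5 + 0) = 75*5 = 375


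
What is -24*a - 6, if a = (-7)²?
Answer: -1182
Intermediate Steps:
a = 49
-24*a - 6 = -24*49 - 6 = -1176 - 6 = -1182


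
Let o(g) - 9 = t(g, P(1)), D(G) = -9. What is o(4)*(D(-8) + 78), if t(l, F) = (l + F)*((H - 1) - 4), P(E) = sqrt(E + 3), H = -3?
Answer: -2691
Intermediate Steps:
P(E) = sqrt(3 + E)
t(l, F) = -8*F - 8*l (t(l, F) = (l + F)*((-3 - 1) - 4) = (F + l)*(-4 - 4) = (F + l)*(-8) = -8*F - 8*l)
o(g) = -7 - 8*g (o(g) = 9 + (-8*sqrt(3 + 1) - 8*g) = 9 + (-8*sqrt(4) - 8*g) = 9 + (-8*2 - 8*g) = 9 + (-16 - 8*g) = -7 - 8*g)
o(4)*(D(-8) + 78) = (-7 - 8*4)*(-9 + 78) = (-7 - 32)*69 = -39*69 = -2691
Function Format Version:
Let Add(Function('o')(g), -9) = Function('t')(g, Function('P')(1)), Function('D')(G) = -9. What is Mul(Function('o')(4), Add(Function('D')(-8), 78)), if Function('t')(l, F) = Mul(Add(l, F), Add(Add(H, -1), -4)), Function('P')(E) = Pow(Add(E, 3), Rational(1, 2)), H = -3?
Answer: -2691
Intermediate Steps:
Function('P')(E) = Pow(Add(3, E), Rational(1, 2))
Function('t')(l, F) = Add(Mul(-8, F), Mul(-8, l)) (Function('t')(l, F) = Mul(Add(l, F), Add(Add(-3, -1), -4)) = Mul(Add(F, l), Add(-4, -4)) = Mul(Add(F, l), -8) = Add(Mul(-8, F), Mul(-8, l)))
Function('o')(g) = Add(-7, Mul(-8, g)) (Function('o')(g) = Add(9, Add(Mul(-8, Pow(Add(3, 1), Rational(1, 2))), Mul(-8, g))) = Add(9, Add(Mul(-8, Pow(4, Rational(1, 2))), Mul(-8, g))) = Add(9, Add(Mul(-8, 2), Mul(-8, g))) = Add(9, Add(-16, Mul(-8, g))) = Add(-7, Mul(-8, g)))
Mul(Function('o')(4), Add(Function('D')(-8), 78)) = Mul(Add(-7, Mul(-8, 4)), Add(-9, 78)) = Mul(Add(-7, -32), 69) = Mul(-39, 69) = -2691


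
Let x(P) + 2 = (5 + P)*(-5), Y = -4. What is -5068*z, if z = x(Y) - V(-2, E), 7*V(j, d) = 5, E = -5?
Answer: 39096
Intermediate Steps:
x(P) = -27 - 5*P (x(P) = -2 + (5 + P)*(-5) = -2 + (-25 - 5*P) = -27 - 5*P)
V(j, d) = 5/7 (V(j, d) = (1/7)*5 = 5/7)
z = -54/7 (z = (-27 - 5*(-4)) - 1*5/7 = (-27 + 20) - 5/7 = -7 - 5/7 = -54/7 ≈ -7.7143)
-5068*z = -5068*(-54/7) = 39096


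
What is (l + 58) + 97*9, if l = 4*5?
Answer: 951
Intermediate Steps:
l = 20
(l + 58) + 97*9 = (20 + 58) + 97*9 = 78 + 873 = 951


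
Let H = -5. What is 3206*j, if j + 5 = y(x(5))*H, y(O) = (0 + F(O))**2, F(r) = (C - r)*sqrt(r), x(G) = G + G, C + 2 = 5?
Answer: -7870730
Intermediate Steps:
C = 3 (C = -2 + 5 = 3)
x(G) = 2*G
F(r) = sqrt(r)*(3 - r) (F(r) = (3 - r)*sqrt(r) = sqrt(r)*(3 - r))
y(O) = O*(3 - O)**2 (y(O) = (0 + sqrt(O)*(3 - O))**2 = (sqrt(O)*(3 - O))**2 = O*(3 - O)**2)
j = -2455 (j = -5 + ((2*5)*(-3 + 2*5)**2)*(-5) = -5 + (10*(-3 + 10)**2)*(-5) = -5 + (10*7**2)*(-5) = -5 + (10*49)*(-5) = -5 + 490*(-5) = -5 - 2450 = -2455)
3206*j = 3206*(-2455) = -7870730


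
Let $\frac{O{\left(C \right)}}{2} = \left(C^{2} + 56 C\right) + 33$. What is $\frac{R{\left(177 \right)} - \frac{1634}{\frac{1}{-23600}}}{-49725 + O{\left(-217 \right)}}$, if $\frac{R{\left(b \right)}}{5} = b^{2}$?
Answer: $\frac{7743809}{4043} \approx 1915.4$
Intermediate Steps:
$O{\left(C \right)} = 66 + 2 C^{2} + 112 C$ ($O{\left(C \right)} = 2 \left(\left(C^{2} + 56 C\right) + 33\right) = 2 \left(33 + C^{2} + 56 C\right) = 66 + 2 C^{2} + 112 C$)
$R{\left(b \right)} = 5 b^{2}$
$\frac{R{\left(177 \right)} - \frac{1634}{\frac{1}{-23600}}}{-49725 + O{\left(-217 \right)}} = \frac{5 \cdot 177^{2} - \frac{1634}{\frac{1}{-23600}}}{-49725 + \left(66 + 2 \left(-217\right)^{2} + 112 \left(-217\right)\right)} = \frac{5 \cdot 31329 - \frac{1634}{- \frac{1}{23600}}}{-49725 + \left(66 + 2 \cdot 47089 - 24304\right)} = \frac{156645 - -38562400}{-49725 + \left(66 + 94178 - 24304\right)} = \frac{156645 + 38562400}{-49725 + 69940} = \frac{38719045}{20215} = 38719045 \cdot \frac{1}{20215} = \frac{7743809}{4043}$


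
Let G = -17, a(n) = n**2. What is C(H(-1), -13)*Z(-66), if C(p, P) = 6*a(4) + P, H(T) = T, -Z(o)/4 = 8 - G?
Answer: -8300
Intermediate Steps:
Z(o) = -100 (Z(o) = -4*(8 - 1*(-17)) = -4*(8 + 17) = -4*25 = -100)
C(p, P) = 96 + P (C(p, P) = 6*4**2 + P = 6*16 + P = 96 + P)
C(H(-1), -13)*Z(-66) = (96 - 13)*(-100) = 83*(-100) = -8300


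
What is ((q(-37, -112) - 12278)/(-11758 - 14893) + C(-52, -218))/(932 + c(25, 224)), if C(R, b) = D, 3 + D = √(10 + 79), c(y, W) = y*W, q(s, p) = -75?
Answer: -16900/43521083 + √89/6532 ≈ 0.0010560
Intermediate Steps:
c(y, W) = W*y
D = -3 + √89 (D = -3 + √(10 + 79) = -3 + √89 ≈ 6.4340)
C(R, b) = -3 + √89
((q(-37, -112) - 12278)/(-11758 - 14893) + C(-52, -218))/(932 + c(25, 224)) = ((-75 - 12278)/(-11758 - 14893) + (-3 + √89))/(932 + 224*25) = (-12353/(-26651) + (-3 + √89))/(932 + 5600) = (-12353*(-1/26651) + (-3 + √89))/6532 = (12353/26651 + (-3 + √89))*(1/6532) = (-67600/26651 + √89)*(1/6532) = -16900/43521083 + √89/6532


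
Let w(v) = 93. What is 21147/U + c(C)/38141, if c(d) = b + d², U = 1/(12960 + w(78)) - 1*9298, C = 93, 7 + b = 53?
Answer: -9472844275396/4629050851813 ≈ -2.0464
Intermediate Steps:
b = 46 (b = -7 + 53 = 46)
U = -121366793/13053 (U = 1/(12960 + 93) - 1*9298 = 1/13053 - 9298 = -121366793/13053 ≈ -9298.0)
c(d) = 46 + d²
21147/U + c(C)/38141 = 21147/(-121366793/13053) + (46 + 93²)/38141 = 21147*(-13053/121366793) + (46 + 8649)*(1/38141) = -276031791/121366793 + 8695*(1/38141) = -276031791/121366793 + 8695/38141 = -9472844275396/4629050851813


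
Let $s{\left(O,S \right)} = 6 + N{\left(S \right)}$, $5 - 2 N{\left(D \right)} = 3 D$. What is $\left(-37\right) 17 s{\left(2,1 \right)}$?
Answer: $-4403$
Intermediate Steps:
$N{\left(D \right)} = \frac{5}{2} - \frac{3 D}{2}$
$s{\left(O,S \right)} = \frac{17}{2} - \frac{3 S}{2}$ ($s{\left(O,S \right)} = 6 - \left(- \frac{5}{2} + \frac{3 S}{2}\right) = \frac{17}{2} - \frac{3 S}{2}$)
$\left(-37\right) 17 s{\left(2,1 \right)} = \left(-37\right) 17 \left(\frac{17}{2} - \frac{3}{2}\right) = - 629 \left(\frac{17}{2} - \frac{3}{2}\right) = \left(-629\right) 7 = -4403$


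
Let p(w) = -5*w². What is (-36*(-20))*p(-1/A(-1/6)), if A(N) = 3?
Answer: -400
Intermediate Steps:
(-36*(-20))*p(-1/A(-1/6)) = (-36*(-20))*(-5*(-1/3)²) = 720*(-5*(-1*⅓)²) = 720*(-5*(-⅓)²) = 720*(-5*⅑) = 720*(-5/9) = -400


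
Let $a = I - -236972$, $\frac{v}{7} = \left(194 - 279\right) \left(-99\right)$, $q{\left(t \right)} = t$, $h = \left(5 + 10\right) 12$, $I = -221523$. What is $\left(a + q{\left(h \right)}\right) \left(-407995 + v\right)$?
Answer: $-5455927610$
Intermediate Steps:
$h = 180$ ($h = 15 \cdot 12 = 180$)
$v = 58905$ ($v = 7 \left(194 - 279\right) \left(-99\right) = 7 \left(\left(-85\right) \left(-99\right)\right) = 7 \cdot 8415 = 58905$)
$a = 15449$ ($a = -221523 - -236972 = -221523 + 236972 = 15449$)
$\left(a + q{\left(h \right)}\right) \left(-407995 + v\right) = \left(15449 + 180\right) \left(-407995 + 58905\right) = 15629 \left(-349090\right) = -5455927610$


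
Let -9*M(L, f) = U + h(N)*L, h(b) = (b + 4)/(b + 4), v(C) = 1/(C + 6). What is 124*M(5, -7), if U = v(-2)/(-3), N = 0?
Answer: -1829/27 ≈ -67.741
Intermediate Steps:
v(C) = 1/(6 + C)
h(b) = 1 (h(b) = (4 + b)/(4 + b) = 1)
U = -1/12 (U = 1/((6 - 2)*(-3)) = -⅓/4 = (¼)*(-⅓) = -1/12 ≈ -0.083333)
M(L, f) = 1/108 - L/9 (M(L, f) = -(-1/12 + 1*L)/9 = -(-1/12 + L)/9 = 1/108 - L/9)
124*M(5, -7) = 124*(1/108 - ⅑*5) = 124*(1/108 - 5/9) = 124*(-59/108) = -1829/27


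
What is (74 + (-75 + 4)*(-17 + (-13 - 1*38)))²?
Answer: 24029604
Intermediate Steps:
(74 + (-75 + 4)*(-17 + (-13 - 1*38)))² = (74 - 71*(-17 + (-13 - 38)))² = (74 - 71*(-17 - 51))² = (74 - 71*(-68))² = (74 + 4828)² = 4902² = 24029604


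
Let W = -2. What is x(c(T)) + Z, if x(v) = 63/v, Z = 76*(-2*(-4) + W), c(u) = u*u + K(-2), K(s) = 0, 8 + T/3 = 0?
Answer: 29191/64 ≈ 456.11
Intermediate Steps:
T = -24 (T = -24 + 3*0 = -24 + 0 = -24)
c(u) = u² (c(u) = u*u + 0 = u² + 0 = u²)
Z = 456 (Z = 76*(-2*(-4) - 2) = 76*(8 - 2) = 76*6 = 456)
x(c(T)) + Z = 63/((-24)²) + 456 = 63/576 + 456 = 63*(1/576) + 456 = 7/64 + 456 = 29191/64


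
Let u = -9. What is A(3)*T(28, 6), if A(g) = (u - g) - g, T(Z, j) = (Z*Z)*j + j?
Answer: -70650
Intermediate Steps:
T(Z, j) = j + j*Z² (T(Z, j) = Z²*j + j = j*Z² + j = j + j*Z²)
A(g) = -9 - 2*g (A(g) = (-9 - g) - g = -9 - 2*g)
A(3)*T(28, 6) = (-9 - 2*3)*(6*(1 + 28²)) = (-9 - 6)*(6*(1 + 784)) = -90*785 = -15*4710 = -70650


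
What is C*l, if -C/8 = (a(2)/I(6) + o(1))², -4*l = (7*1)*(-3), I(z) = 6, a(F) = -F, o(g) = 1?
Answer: -56/3 ≈ -18.667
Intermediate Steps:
l = 21/4 (l = -7*1*(-3)/4 = -7*(-3)/4 = -¼*(-21) = 21/4 ≈ 5.2500)
C = -32/9 (C = -8*(-1*2/6 + 1)² = -8*(-2*⅙ + 1)² = -8*(-⅓ + 1)² = -8*(⅔)² = -8*4/9 = -32/9 ≈ -3.5556)
C*l = -32/9*21/4 = -56/3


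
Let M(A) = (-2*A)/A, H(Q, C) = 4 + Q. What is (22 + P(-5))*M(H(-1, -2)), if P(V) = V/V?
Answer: -46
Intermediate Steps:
P(V) = 1
M(A) = -2
(22 + P(-5))*M(H(-1, -2)) = (22 + 1)*(-2) = 23*(-2) = -46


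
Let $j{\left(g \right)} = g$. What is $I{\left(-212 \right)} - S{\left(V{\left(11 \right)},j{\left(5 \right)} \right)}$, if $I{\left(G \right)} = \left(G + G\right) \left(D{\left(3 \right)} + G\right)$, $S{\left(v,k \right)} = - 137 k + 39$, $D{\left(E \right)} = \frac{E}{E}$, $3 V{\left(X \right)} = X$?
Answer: $90110$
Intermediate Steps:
$V{\left(X \right)} = \frac{X}{3}$
$D{\left(E \right)} = 1$
$S{\left(v,k \right)} = 39 - 137 k$
$I{\left(G \right)} = 2 G \left(1 + G\right)$ ($I{\left(G \right)} = \left(G + G\right) \left(1 + G\right) = 2 G \left(1 + G\right)$)
$I{\left(-212 \right)} - S{\left(V{\left(11 \right)},j{\left(5 \right)} \right)} = 2 \left(-212\right) \left(1 - 212\right) - \left(39 - 685\right) = 2 \left(-212\right) \left(-211\right) - \left(39 - 685\right) = 89464 - -646 = 89464 + 646 = 90110$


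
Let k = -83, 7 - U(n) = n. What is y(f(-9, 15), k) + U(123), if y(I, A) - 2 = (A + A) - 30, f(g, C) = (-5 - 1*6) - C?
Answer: -310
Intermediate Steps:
U(n) = 7 - n
f(g, C) = -11 - C (f(g, C) = (-5 - 6) - C = -11 - C)
y(I, A) = -28 + 2*A (y(I, A) = 2 + ((A + A) - 30) = 2 + (2*A - 30) = 2 + (-30 + 2*A) = -28 + 2*A)
y(f(-9, 15), k) + U(123) = (-28 + 2*(-83)) + (7 - 1*123) = (-28 - 166) + (7 - 123) = -194 - 116 = -310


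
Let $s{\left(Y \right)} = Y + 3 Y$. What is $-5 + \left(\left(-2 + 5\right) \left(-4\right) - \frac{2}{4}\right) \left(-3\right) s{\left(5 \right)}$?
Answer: $745$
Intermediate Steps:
$s{\left(Y \right)} = 4 Y$
$-5 + \left(\left(-2 + 5\right) \left(-4\right) - \frac{2}{4}\right) \left(-3\right) s{\left(5 \right)} = -5 + \left(\left(-2 + 5\right) \left(-4\right) - \frac{2}{4}\right) \left(-3\right) 4 \cdot 5 = -5 + \left(3 \left(-4\right) - \frac{1}{2}\right) \left(-3\right) 20 = -5 + \left(-12 - \frac{1}{2}\right) \left(-3\right) 20 = -5 + \left(- \frac{25}{2}\right) \left(-3\right) 20 = -5 + \frac{75}{2} \cdot 20 = -5 + 750 = 745$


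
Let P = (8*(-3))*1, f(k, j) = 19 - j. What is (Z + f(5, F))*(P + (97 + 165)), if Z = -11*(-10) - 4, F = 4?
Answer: 28798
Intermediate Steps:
P = -24 (P = -24*1 = -24)
Z = 106 (Z = 110 - 4 = 106)
(Z + f(5, F))*(P + (97 + 165)) = (106 + (19 - 1*4))*(-24 + (97 + 165)) = (106 + (19 - 4))*(-24 + 262) = (106 + 15)*238 = 121*238 = 28798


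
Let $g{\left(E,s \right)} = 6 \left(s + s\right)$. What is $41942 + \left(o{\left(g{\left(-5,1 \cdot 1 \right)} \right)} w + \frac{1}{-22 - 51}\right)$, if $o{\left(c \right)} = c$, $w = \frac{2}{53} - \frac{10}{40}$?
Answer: $\frac{162263690}{3869} \approx 41939.0$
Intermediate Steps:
$g{\left(E,s \right)} = 12 s$ ($g{\left(E,s \right)} = 6 \cdot 2 s = 12 s$)
$w = - \frac{45}{212}$ ($w = 2 \cdot \frac{1}{53} - \frac{1}{4} = \frac{2}{53} - \frac{1}{4} = - \frac{45}{212} \approx -0.21226$)
$41942 + \left(o{\left(g{\left(-5,1 \cdot 1 \right)} \right)} w + \frac{1}{-22 - 51}\right) = 41942 + \left(12 \cdot 1 \cdot 1 \left(- \frac{45}{212}\right) + \frac{1}{-22 - 51}\right) = 41942 + \left(12 \cdot 1 \left(- \frac{45}{212}\right) + \frac{1}{-73}\right) = 41942 + \left(12 \left(- \frac{45}{212}\right) - \frac{1}{73}\right) = 41942 - \frac{9908}{3869} = \frac{162263690}{3869}$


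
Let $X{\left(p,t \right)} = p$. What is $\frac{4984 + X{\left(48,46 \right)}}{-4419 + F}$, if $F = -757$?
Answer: $- \frac{629}{647} \approx -0.97218$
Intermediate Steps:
$\frac{4984 + X{\left(48,46 \right)}}{-4419 + F} = \frac{4984 + 48}{-4419 - 757} = \frac{5032}{-5176} = 5032 \left(- \frac{1}{5176}\right) = - \frac{629}{647}$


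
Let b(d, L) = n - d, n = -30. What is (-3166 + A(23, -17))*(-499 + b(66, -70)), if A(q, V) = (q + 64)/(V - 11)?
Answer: 7542475/4 ≈ 1.8856e+6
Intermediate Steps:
b(d, L) = -30 - d
A(q, V) = (64 + q)/(-11 + V)
(-3166 + A(23, -17))*(-499 + b(66, -70)) = (-3166 + (64 + 23)/(-11 - 17))*(-499 + (-30 - 1*66)) = (-3166 + 87/(-28))*(-499 + (-30 - 66)) = (-3166 - 1/28*87)*(-499 - 96) = (-3166 - 87/28)*(-595) = -88735/28*(-595) = 7542475/4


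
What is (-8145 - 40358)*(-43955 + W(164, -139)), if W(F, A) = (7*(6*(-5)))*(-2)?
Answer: 2111578105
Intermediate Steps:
W(F, A) = 420 (W(F, A) = (7*(-30))*(-2) = -210*(-2) = 420)
(-8145 - 40358)*(-43955 + W(164, -139)) = (-8145 - 40358)*(-43955 + 420) = -48503*(-43535) = 2111578105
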